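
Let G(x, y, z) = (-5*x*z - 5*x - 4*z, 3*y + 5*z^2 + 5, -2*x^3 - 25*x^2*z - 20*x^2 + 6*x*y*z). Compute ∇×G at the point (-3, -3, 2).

(-56, -319, 0)

(∇×G)₁ = ∂G₃/∂y − ∂G₂/∂z = 6*x*z - 10*z
(∇×G)₂ = ∂G₁/∂z − ∂G₃/∂x = 6*x^2 + 50*x*z + 35*x - 6*y*z - 4
(∇×G)₃ = ∂G₂/∂x − ∂G₁/∂y = 0
∇×G = (6*x*z - 10*z, 6*x^2 + 50*x*z + 35*x - 6*y*z - 4, 0)
At (-3, -3, 2): (-56, -319, 0).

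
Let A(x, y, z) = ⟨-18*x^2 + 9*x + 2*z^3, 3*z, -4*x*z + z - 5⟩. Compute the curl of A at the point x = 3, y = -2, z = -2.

(-3, 16, 0)

(∇×A)₁ = ∂A₃/∂y − ∂A₂/∂z = -3
(∇×A)₂ = ∂A₁/∂z − ∂A₃/∂x = 6*z^2 + 4*z
(∇×A)₃ = ∂A₂/∂x − ∂A₁/∂y = 0
∇×A = (-3, 6*z^2 + 4*z, 0)
At (3, -2, -2): (-3, 16, 0).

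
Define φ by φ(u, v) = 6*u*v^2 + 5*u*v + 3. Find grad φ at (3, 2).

(34, 87)

∂φ/∂u = 6*v^2 + 5*v
∂φ/∂v = 12*u*v + 5*u
∇φ = (6*v^2 + 5*v, 12*u*v + 5*u)
At (3, 2): (34, 87).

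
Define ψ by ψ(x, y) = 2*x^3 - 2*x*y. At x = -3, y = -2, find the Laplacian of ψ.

∂²ψ/∂x² = 12*x
∂²ψ/∂y² = 0
∇²ψ = 12*x
At (-3, -2): -36.

-36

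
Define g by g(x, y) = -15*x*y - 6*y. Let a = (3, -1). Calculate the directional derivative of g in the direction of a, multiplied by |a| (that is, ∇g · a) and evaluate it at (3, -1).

96

∂g/∂x = -15*y
∂g/∂y = -15*x - 6
∇g at (3, -1) = (15, -51)
∇g · a = (15)(3) + (-51)(-1) = 96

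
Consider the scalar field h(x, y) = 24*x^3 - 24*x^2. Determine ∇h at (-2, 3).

(384, 0)

∂h/∂x = 72*x^2 - 48*x
∂h/∂y = 0
∇h = (72*x^2 - 48*x, 0)
At (-2, 3): (384, 0).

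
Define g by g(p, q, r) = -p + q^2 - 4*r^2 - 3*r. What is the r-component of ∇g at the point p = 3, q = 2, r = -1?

5

(∇g)_3 = ∂g/∂r = -8*r - 3
At (3, 2, -1): 5.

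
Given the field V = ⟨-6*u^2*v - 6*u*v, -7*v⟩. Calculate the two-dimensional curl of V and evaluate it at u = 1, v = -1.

∂V₂/∂u = 0
∂V₁/∂v = -6*u^2 - 6*u
Scalar curl = 6*u^2 + 6*u
At (1, -1): 12.

12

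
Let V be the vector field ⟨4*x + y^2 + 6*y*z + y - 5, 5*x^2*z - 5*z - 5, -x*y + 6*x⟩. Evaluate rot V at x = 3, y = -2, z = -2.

(∇×V)₁ = ∂V₃/∂y − ∂V₂/∂z = -5*x^2 - x + 5
(∇×V)₂ = ∂V₁/∂z − ∂V₃/∂x = 7*y - 6
(∇×V)₃ = ∂V₂/∂x − ∂V₁/∂y = 10*x*z - 2*y - 6*z - 1
∇×V = (-5*x^2 - x + 5, 7*y - 6, 10*x*z - 2*y - 6*z - 1)
At (3, -2, -2): (-43, -20, -45).

(-43, -20, -45)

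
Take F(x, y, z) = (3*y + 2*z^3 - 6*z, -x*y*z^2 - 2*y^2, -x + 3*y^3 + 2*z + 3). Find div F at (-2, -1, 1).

8

∂F₁/∂x = 0
∂F₂/∂y = -x*z^2 - 4*y
∂F₃/∂z = 2
∇·F = -x*z^2 - 4*y + 2
At (-2, -1, 1): 8.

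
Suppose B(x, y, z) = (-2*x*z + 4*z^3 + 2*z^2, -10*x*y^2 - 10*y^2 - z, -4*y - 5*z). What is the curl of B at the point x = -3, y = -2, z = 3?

(∇×B)₁ = ∂B₃/∂y − ∂B₂/∂z = -3
(∇×B)₂ = ∂B₁/∂z − ∂B₃/∂x = -2*x + 12*z^2 + 4*z
(∇×B)₃ = ∂B₂/∂x − ∂B₁/∂y = -10*y^2
∇×B = (-3, -2*x + 12*z^2 + 4*z, -10*y^2)
At (-3, -2, 3): (-3, 126, -40).

(-3, 126, -40)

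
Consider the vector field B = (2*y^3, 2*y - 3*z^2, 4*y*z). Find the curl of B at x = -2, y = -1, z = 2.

(∇×B)₁ = ∂B₃/∂y − ∂B₂/∂z = 10*z
(∇×B)₂ = ∂B₁/∂z − ∂B₃/∂x = 0
(∇×B)₃ = ∂B₂/∂x − ∂B₁/∂y = -6*y^2
∇×B = (10*z, 0, -6*y^2)
At (-2, -1, 2): (20, 0, -6).

(20, 0, -6)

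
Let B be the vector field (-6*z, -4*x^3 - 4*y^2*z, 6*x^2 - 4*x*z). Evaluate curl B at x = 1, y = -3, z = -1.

(36, -22, -12)

(∇×B)₁ = ∂B₃/∂y − ∂B₂/∂z = 4*y^2
(∇×B)₂ = ∂B₁/∂z − ∂B₃/∂x = -12*x + 4*z - 6
(∇×B)₃ = ∂B₂/∂x − ∂B₁/∂y = -12*x^2
∇×B = (4*y^2, -12*x + 4*z - 6, -12*x^2)
At (1, -3, -1): (36, -22, -12).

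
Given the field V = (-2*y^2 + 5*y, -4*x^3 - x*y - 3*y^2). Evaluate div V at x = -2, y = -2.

∂V₁/∂x = 0
∂V₂/∂y = -x - 6*y
∇·V = -x - 6*y
At (-2, -2): 14.

14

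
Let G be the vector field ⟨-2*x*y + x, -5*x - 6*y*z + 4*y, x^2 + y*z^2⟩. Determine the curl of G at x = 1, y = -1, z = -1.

(∇×G)₁ = ∂G₃/∂y − ∂G₂/∂z = 6*y + z^2
(∇×G)₂ = ∂G₁/∂z − ∂G₃/∂x = -2*x
(∇×G)₃ = ∂G₂/∂x − ∂G₁/∂y = 2*x - 5
∇×G = (6*y + z^2, -2*x, 2*x - 5)
At (1, -1, -1): (-5, -2, -3).

(-5, -2, -3)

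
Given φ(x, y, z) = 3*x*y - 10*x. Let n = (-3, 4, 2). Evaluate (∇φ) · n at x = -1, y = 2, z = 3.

∂φ/∂x = 3*y - 10
∂φ/∂y = 3*x
∂φ/∂z = 0
∇φ at (-1, 2, 3) = (-4, -3, 0)
∇φ · n = (-4)(-3) + (-3)(4) + (0)(2) = 0

0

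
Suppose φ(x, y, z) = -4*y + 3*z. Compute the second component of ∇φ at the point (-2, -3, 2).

-4

(∇φ)_2 = ∂φ/∂y = -4
At (-2, -3, 2): -4.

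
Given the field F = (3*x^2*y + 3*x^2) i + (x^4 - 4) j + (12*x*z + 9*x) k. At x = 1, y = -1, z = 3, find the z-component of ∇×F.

1

(∇×F)_3 = ∂F₂/∂x − ∂F₁/∂y
= 4*x^3 − (3*x^2)
= 4*x^3 - 3*x^2
At (1, -1, 3): 1.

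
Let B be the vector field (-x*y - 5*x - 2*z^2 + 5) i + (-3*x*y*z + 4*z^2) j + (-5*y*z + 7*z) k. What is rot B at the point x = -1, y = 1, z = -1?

(10, 4, 2)

(∇×B)₁ = ∂B₃/∂y − ∂B₂/∂z = 3*x*y - 13*z
(∇×B)₂ = ∂B₁/∂z − ∂B₃/∂x = -4*z
(∇×B)₃ = ∂B₂/∂x − ∂B₁/∂y = x - 3*y*z
∇×B = (3*x*y - 13*z, -4*z, x - 3*y*z)
At (-1, 1, -1): (10, 4, 2).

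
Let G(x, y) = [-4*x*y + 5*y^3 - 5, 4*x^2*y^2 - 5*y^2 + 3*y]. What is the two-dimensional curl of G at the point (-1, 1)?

-27

∂G₂/∂x = 8*x*y^2
∂G₁/∂y = -4*x + 15*y^2
Scalar curl = 8*x*y^2 + 4*x - 15*y^2
At (-1, 1): -27.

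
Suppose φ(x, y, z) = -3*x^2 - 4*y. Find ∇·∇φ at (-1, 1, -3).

∂²φ/∂x² = -6
∂²φ/∂y² = 0
∂²φ/∂z² = 0
∇²φ = -6
At (-1, 1, -3): -6.

-6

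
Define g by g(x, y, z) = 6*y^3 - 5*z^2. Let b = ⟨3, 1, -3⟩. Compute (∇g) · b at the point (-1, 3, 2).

222

∂g/∂x = 0
∂g/∂y = 18*y^2
∂g/∂z = -10*z
∇g at (-1, 3, 2) = (0, 162, -20)
∇g · b = (0)(3) + (162)(1) + (-20)(-3) = 222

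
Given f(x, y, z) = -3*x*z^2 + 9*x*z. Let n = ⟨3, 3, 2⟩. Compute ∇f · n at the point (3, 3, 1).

36

∂f/∂x = -3*z^2 + 9*z
∂f/∂y = 0
∂f/∂z = -6*x*z + 9*x
∇f at (3, 3, 1) = (6, 0, 9)
∇f · n = (6)(3) + (0)(3) + (9)(2) = 36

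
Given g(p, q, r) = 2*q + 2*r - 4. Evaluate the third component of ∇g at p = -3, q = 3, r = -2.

(∇g)_3 = ∂g/∂r = 2
At (-3, 3, -2): 2.

2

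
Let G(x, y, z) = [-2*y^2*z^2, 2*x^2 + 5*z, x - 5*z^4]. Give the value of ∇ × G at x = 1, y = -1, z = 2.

(∇×G)₁ = ∂G₃/∂y − ∂G₂/∂z = -5
(∇×G)₂ = ∂G₁/∂z − ∂G₃/∂x = -4*y^2*z - 1
(∇×G)₃ = ∂G₂/∂x − ∂G₁/∂y = 4*x + 4*y*z^2
∇×G = (-5, -4*y^2*z - 1, 4*x + 4*y*z^2)
At (1, -1, 2): (-5, -9, -12).

(-5, -9, -12)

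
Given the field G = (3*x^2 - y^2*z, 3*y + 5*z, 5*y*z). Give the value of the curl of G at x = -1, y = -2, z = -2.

(∇×G)₁ = ∂G₃/∂y − ∂G₂/∂z = 5*z - 5
(∇×G)₂ = ∂G₁/∂z − ∂G₃/∂x = -y^2
(∇×G)₃ = ∂G₂/∂x − ∂G₁/∂y = 2*y*z
∇×G = (5*z - 5, -y^2, 2*y*z)
At (-1, -2, -2): (-15, -4, 8).

(-15, -4, 8)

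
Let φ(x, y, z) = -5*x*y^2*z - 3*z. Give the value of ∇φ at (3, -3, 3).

(-135, 270, -138)

∂φ/∂x = -5*y^2*z
∂φ/∂y = -10*x*y*z
∂φ/∂z = -5*x*y^2 - 3
∇φ = (-5*y^2*z, -10*x*y*z, -5*x*y^2 - 3)
At (3, -3, 3): (-135, 270, -138).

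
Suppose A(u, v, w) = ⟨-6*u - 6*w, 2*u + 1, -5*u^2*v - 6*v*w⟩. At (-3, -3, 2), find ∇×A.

(-57, 84, 2)

(∇×A)₁ = ∂A₃/∂v − ∂A₂/∂w = -5*u^2 - 6*w
(∇×A)₂ = ∂A₁/∂w − ∂A₃/∂u = 10*u*v - 6
(∇×A)₃ = ∂A₂/∂u − ∂A₁/∂v = 2
∇×A = (-5*u^2 - 6*w, 10*u*v - 6, 2)
At (-3, -3, 2): (-57, 84, 2).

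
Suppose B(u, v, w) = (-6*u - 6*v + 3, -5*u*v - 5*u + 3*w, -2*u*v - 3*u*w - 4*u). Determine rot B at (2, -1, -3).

(∇×B)₁ = ∂B₃/∂v − ∂B₂/∂w = -2*u - 3
(∇×B)₂ = ∂B₁/∂w − ∂B₃/∂u = 2*v + 3*w + 4
(∇×B)₃ = ∂B₂/∂u − ∂B₁/∂v = -5*v + 1
∇×B = (-2*u - 3, 2*v + 3*w + 4, -5*v + 1)
At (2, -1, -3): (-7, -7, 6).

(-7, -7, 6)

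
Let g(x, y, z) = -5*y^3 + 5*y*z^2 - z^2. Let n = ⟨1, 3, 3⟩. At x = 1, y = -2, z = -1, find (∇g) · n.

∂g/∂x = 0
∂g/∂y = -15*y^2 + 5*z^2
∂g/∂z = 10*y*z - 2*z
∇g at (1, -2, -1) = (0, -55, 22)
∇g · n = (0)(1) + (-55)(3) + (22)(3) = -99

-99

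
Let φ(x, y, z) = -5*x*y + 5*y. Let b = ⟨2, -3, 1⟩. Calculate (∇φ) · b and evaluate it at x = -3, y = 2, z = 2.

∂φ/∂x = -5*y
∂φ/∂y = -5*x + 5
∂φ/∂z = 0
∇φ at (-3, 2, 2) = (-10, 20, 0)
∇φ · b = (-10)(2) + (20)(-3) + (0)(1) = -80

-80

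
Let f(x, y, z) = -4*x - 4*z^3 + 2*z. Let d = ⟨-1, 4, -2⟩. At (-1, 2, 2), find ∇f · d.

∂f/∂x = -4
∂f/∂y = 0
∂f/∂z = -12*z^2 + 2
∇f at (-1, 2, 2) = (-4, 0, -46)
∇f · d = (-4)(-1) + (0)(4) + (-46)(-2) = 96

96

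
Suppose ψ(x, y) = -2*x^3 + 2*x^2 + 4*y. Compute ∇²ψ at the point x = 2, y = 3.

-20

∂²ψ/∂x² = 4*(-3*x + 1)
∂²ψ/∂y² = 0
∇²ψ = -12*x + 4
At (2, 3): -20.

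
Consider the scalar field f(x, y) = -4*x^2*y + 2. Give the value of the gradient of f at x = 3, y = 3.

(-72, -36)

∂f/∂x = -8*x*y
∂f/∂y = -4*x^2
∇f = (-8*x*y, -4*x^2)
At (3, 3): (-72, -36).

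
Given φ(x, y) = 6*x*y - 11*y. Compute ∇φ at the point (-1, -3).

(-18, -17)

∂φ/∂x = 6*y
∂φ/∂y = 6*x - 11
∇φ = (6*y, 6*x - 11)
At (-1, -3): (-18, -17).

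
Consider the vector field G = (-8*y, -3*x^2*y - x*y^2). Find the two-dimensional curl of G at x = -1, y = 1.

∂G₂/∂x = -6*x*y - y^2
∂G₁/∂y = -8
Scalar curl = -6*x*y - y^2 + 8
At (-1, 1): 13.

13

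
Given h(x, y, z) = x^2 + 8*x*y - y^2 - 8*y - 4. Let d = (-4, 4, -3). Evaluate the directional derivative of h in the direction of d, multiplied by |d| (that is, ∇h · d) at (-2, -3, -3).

40

∂h/∂x = 2*x + 8*y
∂h/∂y = 8*x - 2*y - 8
∂h/∂z = 0
∇h at (-2, -3, -3) = (-28, -18, 0)
∇h · d = (-28)(-4) + (-18)(4) + (0)(-3) = 40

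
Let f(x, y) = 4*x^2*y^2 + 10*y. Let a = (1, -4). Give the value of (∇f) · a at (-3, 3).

-1120

∂f/∂x = 8*x*y^2
∂f/∂y = 8*x^2*y + 10
∇f at (-3, 3) = (-216, 226)
∇f · a = (-216)(1) + (226)(-4) = -1120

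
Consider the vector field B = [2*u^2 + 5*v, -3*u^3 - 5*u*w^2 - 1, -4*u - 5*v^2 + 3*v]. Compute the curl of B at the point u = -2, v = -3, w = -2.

(∇×B)₁ = ∂B₃/∂v − ∂B₂/∂w = 10*u*w - 10*v + 3
(∇×B)₂ = ∂B₁/∂w − ∂B₃/∂u = 4
(∇×B)₃ = ∂B₂/∂u − ∂B₁/∂v = -9*u^2 - 5*w^2 - 5
∇×B = (10*u*w - 10*v + 3, 4, -9*u^2 - 5*w^2 - 5)
At (-2, -3, -2): (73, 4, -61).

(73, 4, -61)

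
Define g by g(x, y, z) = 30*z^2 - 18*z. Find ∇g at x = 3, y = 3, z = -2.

(0, 0, -138)

∂g/∂x = 0
∂g/∂y = 0
∂g/∂z = 60*z - 18
∇g = (0, 0, 60*z - 18)
At (3, 3, -2): (0, 0, -138).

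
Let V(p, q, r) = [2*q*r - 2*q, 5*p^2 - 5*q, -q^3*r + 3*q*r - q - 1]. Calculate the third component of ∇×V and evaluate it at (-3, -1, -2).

(∇×V)_3 = ∂V₂/∂p − ∂V₁/∂q
= 10*p − (2*r - 2)
= 10*p - 2*r + 2
At (-3, -1, -2): -24.

-24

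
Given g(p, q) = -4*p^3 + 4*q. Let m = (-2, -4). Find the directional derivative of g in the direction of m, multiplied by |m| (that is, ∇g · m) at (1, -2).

8

∂g/∂p = -12*p^2
∂g/∂q = 4
∇g at (1, -2) = (-12, 4)
∇g · m = (-12)(-2) + (4)(-4) = 8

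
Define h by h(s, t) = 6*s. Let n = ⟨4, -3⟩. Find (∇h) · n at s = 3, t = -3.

24

∂h/∂s = 6
∂h/∂t = 0
∇h at (3, -3) = (6, 0)
∇h · n = (6)(4) + (0)(-3) = 24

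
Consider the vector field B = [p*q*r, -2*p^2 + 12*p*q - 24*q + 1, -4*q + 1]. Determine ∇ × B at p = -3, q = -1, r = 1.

(∇×B)₁ = ∂B₃/∂q − ∂B₂/∂r = -4
(∇×B)₂ = ∂B₁/∂r − ∂B₃/∂p = p*q
(∇×B)₃ = ∂B₂/∂p − ∂B₁/∂q = -p*r - 4*p + 12*q
∇×B = (-4, p*q, -p*r - 4*p + 12*q)
At (-3, -1, 1): (-4, 3, 3).

(-4, 3, 3)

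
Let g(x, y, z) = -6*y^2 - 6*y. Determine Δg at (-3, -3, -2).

∂²g/∂x² = 0
∂²g/∂y² = -12
∂²g/∂z² = 0
∇²g = -12
At (-3, -3, -2): -12.

-12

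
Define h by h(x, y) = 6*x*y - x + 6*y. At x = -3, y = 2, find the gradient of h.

∂h/∂x = 6*y - 1
∂h/∂y = 6*x + 6
∇h = (6*y - 1, 6*x + 6)
At (-3, 2): (11, -12).

(11, -12)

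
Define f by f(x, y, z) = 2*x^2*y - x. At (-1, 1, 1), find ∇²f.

∂²f/∂x² = 4*y
∂²f/∂y² = 0
∂²f/∂z² = 0
∇²f = 4*y
At (-1, 1, 1): 4.

4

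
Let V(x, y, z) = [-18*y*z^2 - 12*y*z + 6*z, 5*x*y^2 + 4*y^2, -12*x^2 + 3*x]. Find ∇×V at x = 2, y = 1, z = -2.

(0, 111, 53)

(∇×V)₁ = ∂V₃/∂y − ∂V₂/∂z = 0
(∇×V)₂ = ∂V₁/∂z − ∂V₃/∂x = 24*x - 36*y*z - 12*y + 3
(∇×V)₃ = ∂V₂/∂x − ∂V₁/∂y = 5*y^2 + 18*z^2 + 12*z
∇×V = (0, 24*x - 36*y*z - 12*y + 3, 5*y^2 + 18*z^2 + 12*z)
At (2, 1, -2): (0, 111, 53).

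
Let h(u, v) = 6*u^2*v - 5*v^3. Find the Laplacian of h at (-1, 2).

∂²h/∂u² = 12*v
∂²h/∂v² = -30*v
∇²h = -18*v
At (-1, 2): -36.

-36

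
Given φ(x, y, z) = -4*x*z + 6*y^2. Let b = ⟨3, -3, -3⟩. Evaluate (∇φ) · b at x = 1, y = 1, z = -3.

∂φ/∂x = -4*z
∂φ/∂y = 12*y
∂φ/∂z = -4*x
∇φ at (1, 1, -3) = (12, 12, -4)
∇φ · b = (12)(3) + (12)(-3) + (-4)(-3) = 12

12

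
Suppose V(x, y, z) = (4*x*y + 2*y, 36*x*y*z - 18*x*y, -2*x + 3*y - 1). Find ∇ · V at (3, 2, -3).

∂V₁/∂x = 4*y
∂V₂/∂y = 36*x*z - 18*x
∂V₃/∂z = 0
∇·V = 36*x*z - 18*x + 4*y
At (3, 2, -3): -370.

-370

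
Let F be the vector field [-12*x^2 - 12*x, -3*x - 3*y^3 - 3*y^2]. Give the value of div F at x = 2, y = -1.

-63

∂F₁/∂x = -24*x - 12
∂F₂/∂y = -9*y^2 - 6*y
∇·F = -24*x - 9*y^2 - 6*y - 12
At (2, -1): -63.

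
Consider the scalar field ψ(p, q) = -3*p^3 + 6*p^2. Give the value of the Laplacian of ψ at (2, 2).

-24

∂²ψ/∂p² = 6*(-3*p + 2)
∂²ψ/∂q² = 0
∇²ψ = -18*p + 12
At (2, 2): -24.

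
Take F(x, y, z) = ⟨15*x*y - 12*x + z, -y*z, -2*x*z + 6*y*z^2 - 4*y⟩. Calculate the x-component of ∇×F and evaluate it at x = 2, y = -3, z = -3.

47

(∇×F)_1 = ∂F₃/∂y − ∂F₂/∂z
= 6*z^2 - 4 − (-y)
= y + 6*z^2 - 4
At (2, -3, -3): 47.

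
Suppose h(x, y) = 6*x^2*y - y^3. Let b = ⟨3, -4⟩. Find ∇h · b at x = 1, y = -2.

-48

∂h/∂x = 12*x*y
∂h/∂y = 6*x^2 - 3*y^2
∇h at (1, -2) = (-24, -6)
∇h · b = (-24)(3) + (-6)(-4) = -48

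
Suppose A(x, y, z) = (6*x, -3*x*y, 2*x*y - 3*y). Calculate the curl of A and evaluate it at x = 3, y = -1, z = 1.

(∇×A)₁ = ∂A₃/∂y − ∂A₂/∂z = 2*x - 3
(∇×A)₂ = ∂A₁/∂z − ∂A₃/∂x = -2*y
(∇×A)₃ = ∂A₂/∂x − ∂A₁/∂y = -3*y
∇×A = (2*x - 3, -2*y, -3*y)
At (3, -1, 1): (3, 2, 3).

(3, 2, 3)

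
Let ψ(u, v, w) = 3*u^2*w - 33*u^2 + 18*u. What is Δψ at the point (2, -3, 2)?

-54

∂²ψ/∂u² = 6*(w - 11)
∂²ψ/∂v² = 0
∂²ψ/∂w² = 0
∇²ψ = 6*w - 66
At (2, -3, 2): -54.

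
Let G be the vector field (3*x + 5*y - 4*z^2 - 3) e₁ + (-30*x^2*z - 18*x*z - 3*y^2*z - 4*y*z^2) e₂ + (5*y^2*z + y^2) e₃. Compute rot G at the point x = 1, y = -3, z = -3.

(∇×G)₁ = ∂G₃/∂y − ∂G₂/∂z = 30*x^2 + 18*x + 3*y^2 + 18*y*z + 2*y
(∇×G)₂ = ∂G₁/∂z − ∂G₃/∂x = -8*z
(∇×G)₃ = ∂G₂/∂x − ∂G₁/∂y = -60*x*z - 18*z - 5
∇×G = (30*x^2 + 18*x + 3*y^2 + 18*y*z + 2*y, -8*z, -60*x*z - 18*z - 5)
At (1, -3, -3): (231, 24, 229).

(231, 24, 229)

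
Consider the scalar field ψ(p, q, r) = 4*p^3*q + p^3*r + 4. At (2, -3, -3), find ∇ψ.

∂ψ/∂p = 12*p^2*q + 3*p^2*r
∂ψ/∂q = 4*p^3
∂ψ/∂r = p^3
∇ψ = (12*p^2*q + 3*p^2*r, 4*p^3, p^3)
At (2, -3, -3): (-180, 32, 8).

(-180, 32, 8)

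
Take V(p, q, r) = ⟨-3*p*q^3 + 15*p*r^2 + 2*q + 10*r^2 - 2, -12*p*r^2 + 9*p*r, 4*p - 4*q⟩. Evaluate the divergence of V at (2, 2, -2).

∂V₁/∂p = -3*q^3 + 15*r^2
∂V₂/∂q = 0
∂V₃/∂r = 0
∇·V = -3*q^3 + 15*r^2
At (2, 2, -2): 36.

36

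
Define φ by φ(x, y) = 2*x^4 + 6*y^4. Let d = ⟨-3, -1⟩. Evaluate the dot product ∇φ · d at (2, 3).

-840

∂φ/∂x = 8*x^3
∂φ/∂y = 24*y^3
∇φ at (2, 3) = (64, 648)
∇φ · d = (64)(-3) + (648)(-1) = -840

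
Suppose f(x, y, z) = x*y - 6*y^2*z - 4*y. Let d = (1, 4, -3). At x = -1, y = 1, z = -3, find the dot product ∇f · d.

∂f/∂x = y
∂f/∂y = x - 12*y*z - 4
∂f/∂z = -6*y^2
∇f at (-1, 1, -3) = (1, 31, -6)
∇f · d = (1)(1) + (31)(4) + (-6)(-3) = 143

143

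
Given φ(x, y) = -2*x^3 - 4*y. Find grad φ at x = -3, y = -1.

(-54, -4)

∂φ/∂x = -6*x^2
∂φ/∂y = -4
∇φ = (-6*x^2, -4)
At (-3, -1): (-54, -4).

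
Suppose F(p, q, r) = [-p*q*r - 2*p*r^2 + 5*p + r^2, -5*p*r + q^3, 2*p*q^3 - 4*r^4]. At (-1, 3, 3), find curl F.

(-59, -33, -18)

(∇×F)₁ = ∂F₃/∂q − ∂F₂/∂r = 6*p*q^2 + 5*p
(∇×F)₂ = ∂F₁/∂r − ∂F₃/∂p = -p*q - 4*p*r - 2*q^3 + 2*r
(∇×F)₃ = ∂F₂/∂p − ∂F₁/∂q = p*r - 5*r
∇×F = (6*p*q^2 + 5*p, -p*q - 4*p*r - 2*q^3 + 2*r, p*r - 5*r)
At (-1, 3, 3): (-59, -33, -18).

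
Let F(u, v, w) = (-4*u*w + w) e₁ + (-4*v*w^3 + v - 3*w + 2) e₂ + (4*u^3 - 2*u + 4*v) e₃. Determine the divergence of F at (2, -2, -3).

∂F₁/∂u = -4*w
∂F₂/∂v = -4*w^3 + 1
∂F₃/∂w = 0
∇·F = -4*w^3 - 4*w + 1
At (2, -2, -3): 121.

121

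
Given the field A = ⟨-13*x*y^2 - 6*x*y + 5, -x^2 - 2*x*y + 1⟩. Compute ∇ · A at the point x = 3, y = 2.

-70

∂A₁/∂x = -13*y^2 - 6*y
∂A₂/∂y = -2*x
∇·A = -2*x - 13*y^2 - 6*y
At (3, 2): -70.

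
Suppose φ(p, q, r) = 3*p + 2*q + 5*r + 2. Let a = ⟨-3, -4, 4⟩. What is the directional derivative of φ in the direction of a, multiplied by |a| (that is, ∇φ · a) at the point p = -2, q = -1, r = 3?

3

∂φ/∂p = 3
∂φ/∂q = 2
∂φ/∂r = 5
∇φ at (-2, -1, 3) = (3, 2, 5)
∇φ · a = (3)(-3) + (2)(-4) + (5)(4) = 3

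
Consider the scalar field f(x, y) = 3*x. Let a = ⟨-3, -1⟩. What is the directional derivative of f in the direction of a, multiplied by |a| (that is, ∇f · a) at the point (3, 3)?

∂f/∂x = 3
∂f/∂y = 0
∇f at (3, 3) = (3, 0)
∇f · a = (3)(-3) + (0)(-1) = -9

-9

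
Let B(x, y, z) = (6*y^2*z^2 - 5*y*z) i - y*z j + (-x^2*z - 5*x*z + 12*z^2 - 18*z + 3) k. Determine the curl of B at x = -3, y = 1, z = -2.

(1, -27, -58)

(∇×B)₁ = ∂B₃/∂y − ∂B₂/∂z = y
(∇×B)₂ = ∂B₁/∂z − ∂B₃/∂x = 2*x*z + 12*y^2*z - 5*y + 5*z
(∇×B)₃ = ∂B₂/∂x − ∂B₁/∂y = -12*y*z^2 + 5*z
∇×B = (y, 2*x*z + 12*y^2*z - 5*y + 5*z, -12*y*z^2 + 5*z)
At (-3, 1, -2): (1, -27, -58).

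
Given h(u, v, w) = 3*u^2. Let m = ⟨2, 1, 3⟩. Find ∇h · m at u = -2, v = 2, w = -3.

∂h/∂u = 6*u
∂h/∂v = 0
∂h/∂w = 0
∇h at (-2, 2, -3) = (-12, 0, 0)
∇h · m = (-12)(2) + (0)(1) + (0)(3) = -24

-24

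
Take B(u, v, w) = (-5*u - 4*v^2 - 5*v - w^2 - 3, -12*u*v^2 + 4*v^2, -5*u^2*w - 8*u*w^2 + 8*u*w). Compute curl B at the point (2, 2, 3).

(0, 102, -27)

(∇×B)₁ = ∂B₃/∂v − ∂B₂/∂w = 0
(∇×B)₂ = ∂B₁/∂w − ∂B₃/∂u = 10*u*w + 8*w^2 - 10*w
(∇×B)₃ = ∂B₂/∂u − ∂B₁/∂v = -12*v^2 + 8*v + 5
∇×B = (0, 10*u*w + 8*w^2 - 10*w, -12*v^2 + 8*v + 5)
At (2, 2, 3): (0, 102, -27).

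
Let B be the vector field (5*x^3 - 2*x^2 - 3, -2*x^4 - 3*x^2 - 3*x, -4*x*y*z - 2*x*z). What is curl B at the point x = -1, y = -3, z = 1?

(∇×B)₁ = ∂B₃/∂y − ∂B₂/∂z = -4*x*z
(∇×B)₂ = ∂B₁/∂z − ∂B₃/∂x = 4*y*z + 2*z
(∇×B)₃ = ∂B₂/∂x − ∂B₁/∂y = -8*x^3 - 6*x - 3
∇×B = (-4*x*z, 4*y*z + 2*z, -8*x^3 - 6*x - 3)
At (-1, -3, 1): (4, -10, 11).

(4, -10, 11)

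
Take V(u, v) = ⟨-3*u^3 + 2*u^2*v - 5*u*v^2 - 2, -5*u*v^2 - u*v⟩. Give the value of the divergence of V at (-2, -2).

-78

∂V₁/∂u = -9*u^2 + 4*u*v - 5*v^2
∂V₂/∂v = -10*u*v - u
∇·V = -9*u^2 - 6*u*v - u - 5*v^2
At (-2, -2): -78.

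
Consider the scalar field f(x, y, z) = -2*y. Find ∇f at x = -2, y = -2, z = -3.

(0, -2, 0)

∂f/∂x = 0
∂f/∂y = -2
∂f/∂z = 0
∇f = (0, -2, 0)
At (-2, -2, -3): (0, -2, 0).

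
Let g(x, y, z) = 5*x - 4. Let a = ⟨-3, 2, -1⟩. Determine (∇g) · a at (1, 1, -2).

-15

∂g/∂x = 5
∂g/∂y = 0
∂g/∂z = 0
∇g at (1, 1, -2) = (5, 0, 0)
∇g · a = (5)(-3) + (0)(2) + (0)(-1) = -15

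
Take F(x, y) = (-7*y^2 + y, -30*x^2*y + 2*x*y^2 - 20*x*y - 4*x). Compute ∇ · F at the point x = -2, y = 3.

-104

∂F₁/∂x = 0
∂F₂/∂y = -30*x^2 + 4*x*y - 20*x
∇·F = -30*x^2 + 4*x*y - 20*x
At (-2, 3): -104.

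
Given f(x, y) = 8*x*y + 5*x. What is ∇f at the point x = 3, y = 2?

∂f/∂x = 8*y + 5
∂f/∂y = 8*x
∇f = (8*y + 5, 8*x)
At (3, 2): (21, 24).

(21, 24)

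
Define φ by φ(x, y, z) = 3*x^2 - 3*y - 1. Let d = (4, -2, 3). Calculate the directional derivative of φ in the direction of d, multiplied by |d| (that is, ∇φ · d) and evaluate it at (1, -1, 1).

∂φ/∂x = 6*x
∂φ/∂y = -3
∂φ/∂z = 0
∇φ at (1, -1, 1) = (6, -3, 0)
∇φ · d = (6)(4) + (-3)(-2) + (0)(3) = 30

30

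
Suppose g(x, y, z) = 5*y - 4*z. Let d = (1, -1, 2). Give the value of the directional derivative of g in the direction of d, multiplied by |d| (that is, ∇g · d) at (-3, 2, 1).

∂g/∂x = 0
∂g/∂y = 5
∂g/∂z = -4
∇g at (-3, 2, 1) = (0, 5, -4)
∇g · d = (0)(1) + (5)(-1) + (-4)(2) = -13

-13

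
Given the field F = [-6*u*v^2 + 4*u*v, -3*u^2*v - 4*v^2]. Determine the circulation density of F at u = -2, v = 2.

-16

∂F₂/∂u = -6*u*v
∂F₁/∂v = -12*u*v + 4*u
Scalar curl = 6*u*v - 4*u
At (-2, 2): -16.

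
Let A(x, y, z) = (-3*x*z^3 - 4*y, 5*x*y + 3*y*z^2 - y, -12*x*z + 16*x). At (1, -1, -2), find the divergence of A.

28

∂A₁/∂x = -3*z^3
∂A₂/∂y = 5*x + 3*z^2 - 1
∂A₃/∂z = -12*x
∇·A = -7*x - 3*z^3 + 3*z^2 - 1
At (1, -1, -2): 28.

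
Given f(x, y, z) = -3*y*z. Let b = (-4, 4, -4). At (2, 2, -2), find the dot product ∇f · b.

48

∂f/∂x = 0
∂f/∂y = -3*z
∂f/∂z = -3*y
∇f at (2, 2, -2) = (0, 6, -6)
∇f · b = (0)(-4) + (6)(4) + (-6)(-4) = 48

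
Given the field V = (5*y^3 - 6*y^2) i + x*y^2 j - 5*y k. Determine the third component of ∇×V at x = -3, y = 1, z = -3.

-2

(∇×V)_3 = ∂V₂/∂x − ∂V₁/∂y
= y^2 − (15*y^2 - 12*y)
= -14*y^2 + 12*y
At (-3, 1, -3): -2.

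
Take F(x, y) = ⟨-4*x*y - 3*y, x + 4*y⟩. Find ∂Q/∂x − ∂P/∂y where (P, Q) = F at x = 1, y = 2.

∂F₂/∂x = 1
∂F₁/∂y = -4*x - 3
Scalar curl = 4*x + 4
At (1, 2): 8.

8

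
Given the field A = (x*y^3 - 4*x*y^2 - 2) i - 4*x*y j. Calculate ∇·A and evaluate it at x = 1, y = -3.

-67

∂A₁/∂x = y^3 - 4*y^2
∂A₂/∂y = -4*x
∇·A = -4*x + y^3 - 4*y^2
At (1, -3): -67.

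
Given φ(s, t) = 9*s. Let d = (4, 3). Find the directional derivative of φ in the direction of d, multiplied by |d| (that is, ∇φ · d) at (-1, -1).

36

∂φ/∂s = 9
∂φ/∂t = 0
∇φ at (-1, -1) = (9, 0)
∇φ · d = (9)(4) + (0)(3) = 36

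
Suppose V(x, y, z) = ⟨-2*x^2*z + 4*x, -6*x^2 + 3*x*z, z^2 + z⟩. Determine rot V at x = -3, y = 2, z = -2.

(9, -18, 30)

(∇×V)₁ = ∂V₃/∂y − ∂V₂/∂z = -3*x
(∇×V)₂ = ∂V₁/∂z − ∂V₃/∂x = -2*x^2
(∇×V)₃ = ∂V₂/∂x − ∂V₁/∂y = -12*x + 3*z
∇×V = (-3*x, -2*x^2, -12*x + 3*z)
At (-3, 2, -2): (9, -18, 30).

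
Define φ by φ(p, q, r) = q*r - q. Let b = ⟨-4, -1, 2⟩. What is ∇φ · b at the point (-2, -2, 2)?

-5

∂φ/∂p = 0
∂φ/∂q = r - 1
∂φ/∂r = q
∇φ at (-2, -2, 2) = (0, 1, -2)
∇φ · b = (0)(-4) + (1)(-1) + (-2)(2) = -5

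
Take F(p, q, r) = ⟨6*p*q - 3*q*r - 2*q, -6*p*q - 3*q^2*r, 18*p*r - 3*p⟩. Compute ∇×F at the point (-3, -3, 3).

(∇×F)₁ = ∂F₃/∂q − ∂F₂/∂r = 3*q^2
(∇×F)₂ = ∂F₁/∂r − ∂F₃/∂p = -3*q - 18*r + 3
(∇×F)₃ = ∂F₂/∂p − ∂F₁/∂q = -6*p - 6*q + 3*r + 2
∇×F = (3*q^2, -3*q - 18*r + 3, -6*p - 6*q + 3*r + 2)
At (-3, -3, 3): (27, -42, 47).

(27, -42, 47)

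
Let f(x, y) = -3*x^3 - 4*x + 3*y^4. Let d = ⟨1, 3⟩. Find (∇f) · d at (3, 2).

203

∂f/∂x = -9*x^2 - 4
∂f/∂y = 12*y^3
∇f at (3, 2) = (-85, 96)
∇f · d = (-85)(1) + (96)(3) = 203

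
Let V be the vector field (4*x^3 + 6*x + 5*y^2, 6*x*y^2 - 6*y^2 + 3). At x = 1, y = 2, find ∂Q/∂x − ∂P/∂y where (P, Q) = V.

∂V₂/∂x = 6*y^2
∂V₁/∂y = 10*y
Scalar curl = 6*y^2 - 10*y
At (1, 2): 4.

4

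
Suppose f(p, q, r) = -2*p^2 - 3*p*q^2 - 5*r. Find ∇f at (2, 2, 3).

(-20, -24, -5)

∂f/∂p = -4*p - 3*q^2
∂f/∂q = -6*p*q
∂f/∂r = -5
∇f = (-4*p - 3*q^2, -6*p*q, -5)
At (2, 2, 3): (-20, -24, -5).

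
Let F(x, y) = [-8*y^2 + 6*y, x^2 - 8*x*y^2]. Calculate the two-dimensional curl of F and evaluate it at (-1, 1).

∂F₂/∂x = 2*x - 8*y^2
∂F₁/∂y = -16*y + 6
Scalar curl = 2*x - 8*y^2 + 16*y - 6
At (-1, 1): 0.

0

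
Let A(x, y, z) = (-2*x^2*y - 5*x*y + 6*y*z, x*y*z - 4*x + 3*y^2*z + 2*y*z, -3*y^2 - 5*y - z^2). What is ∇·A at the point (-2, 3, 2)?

∂A₁/∂x = -4*x*y - 5*y
∂A₂/∂y = x*z + 6*y*z + 2*z
∂A₃/∂z = -2*z
∇·A = -4*x*y + x*z + 6*y*z - 5*y
At (-2, 3, 2): 41.

41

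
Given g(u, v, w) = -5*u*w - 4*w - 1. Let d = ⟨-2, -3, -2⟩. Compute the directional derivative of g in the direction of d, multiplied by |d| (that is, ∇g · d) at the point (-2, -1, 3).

∂g/∂u = -5*w
∂g/∂v = 0
∂g/∂w = -5*u - 4
∇g at (-2, -1, 3) = (-15, 0, 6)
∇g · d = (-15)(-2) + (0)(-3) + (6)(-2) = 18

18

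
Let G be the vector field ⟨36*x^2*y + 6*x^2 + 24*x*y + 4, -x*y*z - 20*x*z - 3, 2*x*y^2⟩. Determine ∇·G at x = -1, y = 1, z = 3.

∂G₁/∂x = 72*x*y + 12*x + 24*y
∂G₂/∂y = -x*z
∂G₃/∂z = 0
∇·G = 72*x*y - x*z + 12*x + 24*y
At (-1, 1, 3): -57.

-57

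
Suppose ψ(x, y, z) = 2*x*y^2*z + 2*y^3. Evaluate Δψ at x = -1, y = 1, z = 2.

4

∂²ψ/∂x² = 0
∂²ψ/∂y² = 4*(x*z + 3*y)
∂²ψ/∂z² = 0
∇²ψ = 4*x*z + 12*y
At (-1, 1, 2): 4.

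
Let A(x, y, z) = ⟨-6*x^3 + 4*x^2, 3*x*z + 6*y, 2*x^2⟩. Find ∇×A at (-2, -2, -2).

(∇×A)₁ = ∂A₃/∂y − ∂A₂/∂z = -3*x
(∇×A)₂ = ∂A₁/∂z − ∂A₃/∂x = -4*x
(∇×A)₃ = ∂A₂/∂x − ∂A₁/∂y = 3*z
∇×A = (-3*x, -4*x, 3*z)
At (-2, -2, -2): (6, 8, -6).

(6, 8, -6)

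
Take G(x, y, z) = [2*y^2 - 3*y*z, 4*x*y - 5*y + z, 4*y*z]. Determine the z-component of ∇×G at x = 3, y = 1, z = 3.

(∇×G)_3 = ∂G₂/∂x − ∂G₁/∂y
= 4*y − (4*y - 3*z)
= 3*z
At (3, 1, 3): 9.

9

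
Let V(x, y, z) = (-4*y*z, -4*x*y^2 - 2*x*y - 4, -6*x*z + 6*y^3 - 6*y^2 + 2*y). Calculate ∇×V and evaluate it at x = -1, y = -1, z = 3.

(32, 22, 10)

(∇×V)₁ = ∂V₃/∂y − ∂V₂/∂z = 18*y^2 - 12*y + 2
(∇×V)₂ = ∂V₁/∂z − ∂V₃/∂x = -4*y + 6*z
(∇×V)₃ = ∂V₂/∂x − ∂V₁/∂y = -4*y^2 - 2*y + 4*z
∇×V = (18*y^2 - 12*y + 2, -4*y + 6*z, -4*y^2 - 2*y + 4*z)
At (-1, -1, 3): (32, 22, 10).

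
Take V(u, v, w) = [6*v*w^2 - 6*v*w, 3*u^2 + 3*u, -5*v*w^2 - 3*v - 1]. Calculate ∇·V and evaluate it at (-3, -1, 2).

20

∂V₁/∂u = 0
∂V₂/∂v = 0
∂V₃/∂w = -10*v*w
∇·V = -10*v*w
At (-3, -1, 2): 20.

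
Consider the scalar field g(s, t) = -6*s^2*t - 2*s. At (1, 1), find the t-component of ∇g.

(∇g)_2 = ∂g/∂t = -6*s^2
At (1, 1): -6.

-6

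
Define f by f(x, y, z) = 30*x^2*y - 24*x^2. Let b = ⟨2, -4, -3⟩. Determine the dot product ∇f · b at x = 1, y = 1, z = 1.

∂f/∂x = 60*x*y - 48*x
∂f/∂y = 30*x^2
∂f/∂z = 0
∇f at (1, 1, 1) = (12, 30, 0)
∇f · b = (12)(2) + (30)(-4) + (0)(-3) = -96

-96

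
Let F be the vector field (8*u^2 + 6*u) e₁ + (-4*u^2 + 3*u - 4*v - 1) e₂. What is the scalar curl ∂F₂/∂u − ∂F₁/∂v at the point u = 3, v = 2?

∂F₂/∂u = -8*u + 3
∂F₁/∂v = 0
Scalar curl = -8*u + 3
At (3, 2): -21.

-21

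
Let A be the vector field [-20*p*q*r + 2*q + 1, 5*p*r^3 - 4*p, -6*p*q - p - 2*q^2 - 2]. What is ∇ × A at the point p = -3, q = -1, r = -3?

(∇×A)₁ = ∂A₃/∂q − ∂A₂/∂r = -15*p*r^2 - 6*p - 4*q
(∇×A)₂ = ∂A₁/∂r − ∂A₃/∂p = -20*p*q + 6*q + 1
(∇×A)₃ = ∂A₂/∂p − ∂A₁/∂q = 20*p*r + 5*r^3 - 6
∇×A = (-15*p*r^2 - 6*p - 4*q, -20*p*q + 6*q + 1, 20*p*r + 5*r^3 - 6)
At (-3, -1, -3): (427, -65, 39).

(427, -65, 39)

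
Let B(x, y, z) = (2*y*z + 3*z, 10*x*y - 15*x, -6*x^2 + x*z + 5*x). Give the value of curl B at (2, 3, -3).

(0, 31, 21)

(∇×B)₁ = ∂B₃/∂y − ∂B₂/∂z = 0
(∇×B)₂ = ∂B₁/∂z − ∂B₃/∂x = 12*x + 2*y - z - 2
(∇×B)₃ = ∂B₂/∂x − ∂B₁/∂y = 10*y - 2*z - 15
∇×B = (0, 12*x + 2*y - z - 2, 10*y - 2*z - 15)
At (2, 3, -3): (0, 31, 21).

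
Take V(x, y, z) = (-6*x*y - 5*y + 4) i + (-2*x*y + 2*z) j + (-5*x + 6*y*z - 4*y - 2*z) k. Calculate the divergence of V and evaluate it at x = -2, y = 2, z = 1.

∂V₁/∂x = -6*y
∂V₂/∂y = -2*x
∂V₃/∂z = 6*y - 2
∇·V = -2*x - 2
At (-2, 2, 1): 2.

2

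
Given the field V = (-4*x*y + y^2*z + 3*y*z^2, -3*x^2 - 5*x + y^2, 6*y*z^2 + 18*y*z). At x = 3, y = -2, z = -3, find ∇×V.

(∇×V)₁ = ∂V₃/∂y − ∂V₂/∂z = 6*z^2 + 18*z
(∇×V)₂ = ∂V₁/∂z − ∂V₃/∂x = y^2 + 6*y*z
(∇×V)₃ = ∂V₂/∂x − ∂V₁/∂y = -2*x - 2*y*z - 3*z^2 - 5
∇×V = (6*z^2 + 18*z, y^2 + 6*y*z, -2*x - 2*y*z - 3*z^2 - 5)
At (3, -2, -3): (0, 40, -50).

(0, 40, -50)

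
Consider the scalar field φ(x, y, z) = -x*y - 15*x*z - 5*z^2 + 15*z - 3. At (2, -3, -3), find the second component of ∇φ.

-2

(∇φ)_2 = ∂φ/∂y = -x
At (2, -3, -3): -2.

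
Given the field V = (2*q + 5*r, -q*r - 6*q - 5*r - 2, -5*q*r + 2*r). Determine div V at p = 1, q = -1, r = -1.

2

∂V₁/∂p = 0
∂V₂/∂q = -r - 6
∂V₃/∂r = -5*q + 2
∇·V = -5*q - r - 4
At (1, -1, -1): 2.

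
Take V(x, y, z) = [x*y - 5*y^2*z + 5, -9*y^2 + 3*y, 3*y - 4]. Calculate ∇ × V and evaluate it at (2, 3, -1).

(3, -45, -32)

(∇×V)₁ = ∂V₃/∂y − ∂V₂/∂z = 3
(∇×V)₂ = ∂V₁/∂z − ∂V₃/∂x = -5*y^2
(∇×V)₃ = ∂V₂/∂x − ∂V₁/∂y = -x + 10*y*z
∇×V = (3, -5*y^2, -x + 10*y*z)
At (2, 3, -1): (3, -45, -32).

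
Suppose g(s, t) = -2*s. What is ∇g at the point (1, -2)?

∂g/∂s = -2
∂g/∂t = 0
∇g = (-2, 0)
At (1, -2): (-2, 0).

(-2, 0)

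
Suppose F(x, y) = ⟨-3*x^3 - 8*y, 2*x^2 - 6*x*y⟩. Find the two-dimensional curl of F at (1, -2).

∂F₂/∂x = 4*x - 6*y
∂F₁/∂y = -8
Scalar curl = 4*x - 6*y + 8
At (1, -2): 24.

24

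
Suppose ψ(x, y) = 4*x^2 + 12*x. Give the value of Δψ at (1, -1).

∂²ψ/∂x² = 8
∂²ψ/∂y² = 0
∇²ψ = 8
At (1, -1): 8.

8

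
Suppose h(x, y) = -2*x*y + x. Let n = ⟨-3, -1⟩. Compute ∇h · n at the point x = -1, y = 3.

13

∂h/∂x = -2*y + 1
∂h/∂y = -2*x
∇h at (-1, 3) = (-5, 2)
∇h · n = (-5)(-3) + (2)(-1) = 13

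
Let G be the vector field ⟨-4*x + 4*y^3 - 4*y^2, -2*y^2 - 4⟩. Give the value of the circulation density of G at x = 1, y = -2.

-64

∂G₂/∂x = 0
∂G₁/∂y = 12*y^2 - 8*y
Scalar curl = -12*y^2 + 8*y
At (1, -2): -64.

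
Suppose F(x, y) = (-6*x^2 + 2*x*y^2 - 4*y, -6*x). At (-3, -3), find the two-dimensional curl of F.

-38

∂F₂/∂x = -6
∂F₁/∂y = 4*x*y - 4
Scalar curl = -4*x*y - 2
At (-3, -3): -38.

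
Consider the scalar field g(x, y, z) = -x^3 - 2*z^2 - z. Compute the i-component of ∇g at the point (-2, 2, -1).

-12

(∇g)_1 = ∂g/∂x = -3*x^2
At (-2, 2, -1): -12.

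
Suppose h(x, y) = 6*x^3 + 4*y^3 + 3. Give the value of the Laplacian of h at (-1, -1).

∂²h/∂x² = 36*x
∂²h/∂y² = 24*y
∇²h = 36*x + 24*y
At (-1, -1): -60.

-60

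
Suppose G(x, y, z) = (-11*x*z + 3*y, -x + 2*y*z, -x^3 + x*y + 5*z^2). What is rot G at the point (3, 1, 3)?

(∇×G)₁ = ∂G₃/∂y − ∂G₂/∂z = x - 2*y
(∇×G)₂ = ∂G₁/∂z − ∂G₃/∂x = 3*x^2 - 11*x - y
(∇×G)₃ = ∂G₂/∂x − ∂G₁/∂y = -4
∇×G = (x - 2*y, 3*x^2 - 11*x - y, -4)
At (3, 1, 3): (1, -7, -4).

(1, -7, -4)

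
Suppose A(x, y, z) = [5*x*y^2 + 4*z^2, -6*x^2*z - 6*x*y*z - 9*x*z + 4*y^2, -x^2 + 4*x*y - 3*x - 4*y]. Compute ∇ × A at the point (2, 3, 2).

(∇×A)₁ = ∂A₃/∂y − ∂A₂/∂z = 6*x^2 + 6*x*y + 13*x - 4
(∇×A)₂ = ∂A₁/∂z − ∂A₃/∂x = 2*x - 4*y + 8*z + 3
(∇×A)₃ = ∂A₂/∂x − ∂A₁/∂y = -10*x*y - 12*x*z - 6*y*z - 9*z
∇×A = (6*x^2 + 6*x*y + 13*x - 4, 2*x - 4*y + 8*z + 3, -10*x*y - 12*x*z - 6*y*z - 9*z)
At (2, 3, 2): (82, 11, -162).

(82, 11, -162)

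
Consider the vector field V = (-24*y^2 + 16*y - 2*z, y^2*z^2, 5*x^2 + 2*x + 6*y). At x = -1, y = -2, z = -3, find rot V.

(30, 6, -112)

(∇×V)₁ = ∂V₃/∂y − ∂V₂/∂z = -2*y^2*z + 6
(∇×V)₂ = ∂V₁/∂z − ∂V₃/∂x = -10*x - 4
(∇×V)₃ = ∂V₂/∂x − ∂V₁/∂y = 48*y - 16
∇×V = (-2*y^2*z + 6, -10*x - 4, 48*y - 16)
At (-1, -2, -3): (30, 6, -112).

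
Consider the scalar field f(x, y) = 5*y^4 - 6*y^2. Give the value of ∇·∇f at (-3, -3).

∂²f/∂x² = 0
∂²f/∂y² = 12*(5*y^2 - 1)
∇²f = 60*y^2 - 12
At (-3, -3): 528.

528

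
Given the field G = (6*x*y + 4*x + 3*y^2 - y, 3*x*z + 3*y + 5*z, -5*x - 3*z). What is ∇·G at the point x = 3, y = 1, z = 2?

10

∂G₁/∂x = 6*y + 4
∂G₂/∂y = 3
∂G₃/∂z = -3
∇·G = 6*y + 4
At (3, 1, 2): 10.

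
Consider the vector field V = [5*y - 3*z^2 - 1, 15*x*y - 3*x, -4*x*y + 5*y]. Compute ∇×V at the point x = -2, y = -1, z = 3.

(13, -22, -23)

(∇×V)₁ = ∂V₃/∂y − ∂V₂/∂z = -4*x + 5
(∇×V)₂ = ∂V₁/∂z − ∂V₃/∂x = 4*y - 6*z
(∇×V)₃ = ∂V₂/∂x − ∂V₁/∂y = 15*y - 8
∇×V = (-4*x + 5, 4*y - 6*z, 15*y - 8)
At (-2, -1, 3): (13, -22, -23).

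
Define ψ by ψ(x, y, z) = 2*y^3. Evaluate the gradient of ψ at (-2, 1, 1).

∂ψ/∂x = 0
∂ψ/∂y = 6*y^2
∂ψ/∂z = 0
∇ψ = (0, 6*y^2, 0)
At (-2, 1, 1): (0, 6, 0).

(0, 6, 0)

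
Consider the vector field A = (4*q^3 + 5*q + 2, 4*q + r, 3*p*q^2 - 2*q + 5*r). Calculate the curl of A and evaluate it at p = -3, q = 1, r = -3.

(∇×A)₁ = ∂A₃/∂q − ∂A₂/∂r = 6*p*q - 3
(∇×A)₂ = ∂A₁/∂r − ∂A₃/∂p = -3*q^2
(∇×A)₃ = ∂A₂/∂p − ∂A₁/∂q = -12*q^2 - 5
∇×A = (6*p*q - 3, -3*q^2, -12*q^2 - 5)
At (-3, 1, -3): (-21, -3, -17).

(-21, -3, -17)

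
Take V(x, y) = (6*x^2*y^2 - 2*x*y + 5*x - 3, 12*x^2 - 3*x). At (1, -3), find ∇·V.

119

∂V₁/∂x = 12*x*y^2 - 2*y + 5
∂V₂/∂y = 0
∇·V = 12*x*y^2 - 2*y + 5
At (1, -3): 119.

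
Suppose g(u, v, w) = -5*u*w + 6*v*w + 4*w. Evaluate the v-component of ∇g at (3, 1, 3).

(∇g)_2 = ∂g/∂v = 6*w
At (3, 1, 3): 18.

18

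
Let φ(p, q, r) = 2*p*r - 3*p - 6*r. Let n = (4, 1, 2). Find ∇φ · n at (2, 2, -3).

-40

∂φ/∂p = 2*r - 3
∂φ/∂q = 0
∂φ/∂r = 2*p - 6
∇φ at (2, 2, -3) = (-9, 0, -2)
∇φ · n = (-9)(4) + (0)(1) + (-2)(2) = -40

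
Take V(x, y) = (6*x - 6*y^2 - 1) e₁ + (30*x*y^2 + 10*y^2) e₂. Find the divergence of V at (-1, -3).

∂V₁/∂x = 6
∂V₂/∂y = 60*x*y + 20*y
∇·V = 60*x*y + 20*y + 6
At (-1, -3): 126.

126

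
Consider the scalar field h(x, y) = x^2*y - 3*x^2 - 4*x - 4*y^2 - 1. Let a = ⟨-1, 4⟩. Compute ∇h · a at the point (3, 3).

∂h/∂x = 2*x*y - 6*x - 4
∂h/∂y = x^2 - 8*y
∇h at (3, 3) = (-4, -15)
∇h · a = (-4)(-1) + (-15)(4) = -56

-56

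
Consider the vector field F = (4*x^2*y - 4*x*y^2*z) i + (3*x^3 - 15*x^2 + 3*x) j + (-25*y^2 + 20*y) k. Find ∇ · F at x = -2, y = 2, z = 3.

-80

∂F₁/∂x = 8*x*y - 4*y^2*z
∂F₂/∂y = 0
∂F₃/∂z = 0
∇·F = 8*x*y - 4*y^2*z
At (-2, 2, 3): -80.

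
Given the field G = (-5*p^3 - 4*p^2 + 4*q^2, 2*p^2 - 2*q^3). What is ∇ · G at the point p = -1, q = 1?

-13

∂G₁/∂p = -15*p^2 - 8*p
∂G₂/∂q = -6*q^2
∇·G = -15*p^2 - 8*p - 6*q^2
At (-1, 1): -13.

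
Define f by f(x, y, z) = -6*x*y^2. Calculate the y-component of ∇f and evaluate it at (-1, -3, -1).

-36

(∇f)_2 = ∂f/∂y = -12*x*y
At (-1, -3, -1): -36.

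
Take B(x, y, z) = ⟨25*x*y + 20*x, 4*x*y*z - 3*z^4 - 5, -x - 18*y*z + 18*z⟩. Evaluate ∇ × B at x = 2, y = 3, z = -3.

(-294, 1, -86)

(∇×B)₁ = ∂B₃/∂y − ∂B₂/∂z = -4*x*y + 12*z^3 - 18*z
(∇×B)₂ = ∂B₁/∂z − ∂B₃/∂x = 1
(∇×B)₃ = ∂B₂/∂x − ∂B₁/∂y = -25*x + 4*y*z
∇×B = (-4*x*y + 12*z^3 - 18*z, 1, -25*x + 4*y*z)
At (2, 3, -3): (-294, 1, -86).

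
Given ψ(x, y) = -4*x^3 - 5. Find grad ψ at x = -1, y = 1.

(-12, 0)

∂ψ/∂x = -12*x^2
∂ψ/∂y = 0
∇ψ = (-12*x^2, 0)
At (-1, 1): (-12, 0).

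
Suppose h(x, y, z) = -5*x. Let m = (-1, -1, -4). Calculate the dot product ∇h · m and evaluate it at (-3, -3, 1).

∂h/∂x = -5
∂h/∂y = 0
∂h/∂z = 0
∇h at (-3, -3, 1) = (-5, 0, 0)
∇h · m = (-5)(-1) + (0)(-1) + (0)(-4) = 5

5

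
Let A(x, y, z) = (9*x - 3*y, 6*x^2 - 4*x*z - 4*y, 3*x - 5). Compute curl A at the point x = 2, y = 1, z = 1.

(∇×A)₁ = ∂A₃/∂y − ∂A₂/∂z = 4*x
(∇×A)₂ = ∂A₁/∂z − ∂A₃/∂x = -3
(∇×A)₃ = ∂A₂/∂x − ∂A₁/∂y = 12*x - 4*z + 3
∇×A = (4*x, -3, 12*x - 4*z + 3)
At (2, 1, 1): (8, -3, 23).

(8, -3, 23)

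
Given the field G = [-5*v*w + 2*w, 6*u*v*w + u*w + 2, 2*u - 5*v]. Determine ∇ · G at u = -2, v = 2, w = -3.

36

∂G₁/∂u = 0
∂G₂/∂v = 6*u*w
∂G₃/∂w = 0
∇·G = 6*u*w
At (-2, 2, -3): 36.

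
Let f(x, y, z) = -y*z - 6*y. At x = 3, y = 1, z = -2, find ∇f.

(0, -4, -1)

∂f/∂x = 0
∂f/∂y = -z - 6
∂f/∂z = -y
∇f = (0, -z - 6, -y)
At (3, 1, -2): (0, -4, -1).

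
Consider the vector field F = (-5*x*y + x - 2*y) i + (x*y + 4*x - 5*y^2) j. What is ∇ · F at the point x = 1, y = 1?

-13

∂F₁/∂x = -5*y + 1
∂F₂/∂y = x - 10*y
∇·F = x - 15*y + 1
At (1, 1): -13.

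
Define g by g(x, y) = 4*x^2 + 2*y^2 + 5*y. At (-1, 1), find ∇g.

∂g/∂x = 8*x
∂g/∂y = 4*y + 5
∇g = (8*x, 4*y + 5)
At (-1, 1): (-8, 9).

(-8, 9)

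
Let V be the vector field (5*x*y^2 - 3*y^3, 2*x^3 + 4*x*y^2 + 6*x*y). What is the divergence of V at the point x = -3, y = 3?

-45

∂V₁/∂x = 5*y^2
∂V₂/∂y = 8*x*y + 6*x
∇·V = 8*x*y + 6*x + 5*y^2
At (-3, 3): -45.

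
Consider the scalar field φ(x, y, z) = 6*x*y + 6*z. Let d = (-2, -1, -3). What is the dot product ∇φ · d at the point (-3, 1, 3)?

∂φ/∂x = 6*y
∂φ/∂y = 6*x
∂φ/∂z = 6
∇φ at (-3, 1, 3) = (6, -18, 6)
∇φ · d = (6)(-2) + (-18)(-1) + (6)(-3) = -12

-12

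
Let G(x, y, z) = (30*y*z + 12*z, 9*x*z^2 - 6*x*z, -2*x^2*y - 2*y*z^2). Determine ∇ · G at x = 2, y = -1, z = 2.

8

∂G₁/∂x = 0
∂G₂/∂y = 0
∂G₃/∂z = -4*y*z
∇·G = -4*y*z
At (2, -1, 2): 8.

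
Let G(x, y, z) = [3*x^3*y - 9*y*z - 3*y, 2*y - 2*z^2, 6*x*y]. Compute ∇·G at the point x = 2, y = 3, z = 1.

110

∂G₁/∂x = 9*x^2*y
∂G₂/∂y = 2
∂G₃/∂z = 0
∇·G = 9*x^2*y + 2
At (2, 3, 1): 110.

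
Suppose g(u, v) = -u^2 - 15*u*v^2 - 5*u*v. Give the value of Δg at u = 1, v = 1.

∂²g/∂u² = -2
∂²g/∂v² = -30*u
∇²g = -30*u - 2
At (1, 1): -32.

-32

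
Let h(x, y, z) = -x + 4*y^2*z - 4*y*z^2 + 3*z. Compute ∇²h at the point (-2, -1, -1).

0

∂²h/∂x² = 0
∂²h/∂y² = 8*z
∂²h/∂z² = -8*y
∇²h = -8*y + 8*z
At (-2, -1, -1): 0.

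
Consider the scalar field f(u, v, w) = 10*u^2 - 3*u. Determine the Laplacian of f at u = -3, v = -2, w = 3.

20

∂²f/∂u² = 20
∂²f/∂v² = 0
∂²f/∂w² = 0
∇²f = 20
At (-3, -2, 3): 20.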